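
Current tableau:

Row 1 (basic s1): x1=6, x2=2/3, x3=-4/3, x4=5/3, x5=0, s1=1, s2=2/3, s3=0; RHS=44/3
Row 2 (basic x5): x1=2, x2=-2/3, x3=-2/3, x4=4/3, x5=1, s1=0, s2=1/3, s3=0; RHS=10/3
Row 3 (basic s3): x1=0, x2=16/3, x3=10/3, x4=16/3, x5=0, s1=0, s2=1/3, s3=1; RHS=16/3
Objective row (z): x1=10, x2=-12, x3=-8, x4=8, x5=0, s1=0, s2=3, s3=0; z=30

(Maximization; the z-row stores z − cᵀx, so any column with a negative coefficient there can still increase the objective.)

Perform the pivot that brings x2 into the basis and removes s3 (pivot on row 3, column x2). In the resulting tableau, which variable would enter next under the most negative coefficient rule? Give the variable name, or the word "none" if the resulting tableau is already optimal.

x3

Pivot element 16/3. New z-row = old z-row − (-12)·(row 3/(16/3)).
Updated z-row coefficients: x1: 10, x2: 0, x3: -1/2, x4: 20, x5: 0, s1: 0, s2: 15/4, s3: 9/4.
The most negative is -1/2 in column x3, so x3 would enter next.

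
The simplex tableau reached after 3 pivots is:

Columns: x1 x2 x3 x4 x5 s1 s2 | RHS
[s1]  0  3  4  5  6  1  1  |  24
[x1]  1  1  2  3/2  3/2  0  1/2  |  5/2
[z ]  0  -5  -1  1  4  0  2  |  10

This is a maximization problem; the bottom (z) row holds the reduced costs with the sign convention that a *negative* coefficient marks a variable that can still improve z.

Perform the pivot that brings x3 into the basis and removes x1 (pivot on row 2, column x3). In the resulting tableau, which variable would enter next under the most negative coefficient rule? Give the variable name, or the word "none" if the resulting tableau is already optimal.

x2

Pivot element 2. New z-row = old z-row − (-1)·(row 2/2).
Updated z-row coefficients: x1: 1/2, x2: -9/2, x3: 0, x4: 7/4, x5: 19/4, s1: 0, s2: 9/4.
The most negative is -9/2 in column x2, so x2 would enter next.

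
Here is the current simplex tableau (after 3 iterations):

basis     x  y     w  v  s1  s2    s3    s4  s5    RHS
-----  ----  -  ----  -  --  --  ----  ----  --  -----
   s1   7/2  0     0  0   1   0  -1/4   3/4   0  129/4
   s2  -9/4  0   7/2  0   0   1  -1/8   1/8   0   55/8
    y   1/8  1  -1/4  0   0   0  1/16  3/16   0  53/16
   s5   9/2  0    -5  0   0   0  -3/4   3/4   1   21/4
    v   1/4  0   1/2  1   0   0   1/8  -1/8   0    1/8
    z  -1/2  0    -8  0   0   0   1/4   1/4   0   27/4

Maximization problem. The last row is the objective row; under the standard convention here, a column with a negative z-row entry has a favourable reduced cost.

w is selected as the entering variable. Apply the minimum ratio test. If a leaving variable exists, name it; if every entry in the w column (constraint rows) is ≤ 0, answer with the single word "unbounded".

Ratios: row 1 (s1): entry 0 ≤ 0, skip; row 2 (s2): (55/8)/(7/2) = 55/28; row 3 (y): entry -1/4 ≤ 0, skip; row 4 (s5): entry -5 ≤ 0, skip; row 5 (v): (1/8)/(1/2) = 1/4.
Minimum ratio is in the v row, so v leaves.

v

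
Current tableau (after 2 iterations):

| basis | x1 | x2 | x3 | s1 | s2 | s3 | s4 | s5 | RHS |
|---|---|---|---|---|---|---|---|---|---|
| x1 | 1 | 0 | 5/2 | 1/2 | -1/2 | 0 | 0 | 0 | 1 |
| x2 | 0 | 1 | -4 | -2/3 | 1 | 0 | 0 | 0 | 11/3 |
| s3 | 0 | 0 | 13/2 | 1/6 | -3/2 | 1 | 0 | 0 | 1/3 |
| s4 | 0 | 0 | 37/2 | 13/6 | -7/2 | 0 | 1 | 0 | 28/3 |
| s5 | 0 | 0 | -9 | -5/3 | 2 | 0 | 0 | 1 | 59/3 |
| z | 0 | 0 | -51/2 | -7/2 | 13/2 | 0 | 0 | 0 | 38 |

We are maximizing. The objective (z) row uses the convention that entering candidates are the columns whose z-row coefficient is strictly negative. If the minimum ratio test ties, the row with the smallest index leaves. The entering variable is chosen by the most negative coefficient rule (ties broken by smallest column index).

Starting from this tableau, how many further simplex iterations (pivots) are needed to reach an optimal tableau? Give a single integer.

2

pivot: x3 in, s3 out → z = 511/13
pivot: s1 in, x1 out → z = 45
No improving column remains; optimal.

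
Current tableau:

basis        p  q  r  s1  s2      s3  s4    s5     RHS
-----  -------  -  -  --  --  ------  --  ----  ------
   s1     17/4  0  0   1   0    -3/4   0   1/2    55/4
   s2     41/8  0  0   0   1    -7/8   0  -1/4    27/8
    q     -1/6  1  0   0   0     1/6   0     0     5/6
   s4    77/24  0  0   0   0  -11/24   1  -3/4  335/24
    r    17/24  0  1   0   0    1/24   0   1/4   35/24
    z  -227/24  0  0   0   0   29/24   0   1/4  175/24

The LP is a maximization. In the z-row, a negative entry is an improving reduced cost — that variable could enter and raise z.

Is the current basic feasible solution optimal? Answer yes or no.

Column p has objective-row coefficient -227/24, which is negative; an improving pivot exists, so not yet optimal.

no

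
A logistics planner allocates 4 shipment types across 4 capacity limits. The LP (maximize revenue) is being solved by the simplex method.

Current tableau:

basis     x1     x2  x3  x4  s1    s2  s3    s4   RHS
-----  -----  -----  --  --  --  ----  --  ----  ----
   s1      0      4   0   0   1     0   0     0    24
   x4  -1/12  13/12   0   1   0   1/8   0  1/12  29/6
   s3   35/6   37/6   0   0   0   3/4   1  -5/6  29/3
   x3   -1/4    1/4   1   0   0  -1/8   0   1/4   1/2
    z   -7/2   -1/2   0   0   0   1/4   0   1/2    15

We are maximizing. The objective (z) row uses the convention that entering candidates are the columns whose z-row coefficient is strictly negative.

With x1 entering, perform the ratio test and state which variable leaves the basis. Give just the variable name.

s3

Ratios: row 1 (s1): entry 0 ≤ 0, skip; row 2 (x4): entry -1/12 ≤ 0, skip; row 3 (s3): (29/3)/(35/6) = 58/35; row 4 (x3): entry -1/4 ≤ 0, skip.
Minimum ratio 58/35 is in the s3 row, so s3 leaves.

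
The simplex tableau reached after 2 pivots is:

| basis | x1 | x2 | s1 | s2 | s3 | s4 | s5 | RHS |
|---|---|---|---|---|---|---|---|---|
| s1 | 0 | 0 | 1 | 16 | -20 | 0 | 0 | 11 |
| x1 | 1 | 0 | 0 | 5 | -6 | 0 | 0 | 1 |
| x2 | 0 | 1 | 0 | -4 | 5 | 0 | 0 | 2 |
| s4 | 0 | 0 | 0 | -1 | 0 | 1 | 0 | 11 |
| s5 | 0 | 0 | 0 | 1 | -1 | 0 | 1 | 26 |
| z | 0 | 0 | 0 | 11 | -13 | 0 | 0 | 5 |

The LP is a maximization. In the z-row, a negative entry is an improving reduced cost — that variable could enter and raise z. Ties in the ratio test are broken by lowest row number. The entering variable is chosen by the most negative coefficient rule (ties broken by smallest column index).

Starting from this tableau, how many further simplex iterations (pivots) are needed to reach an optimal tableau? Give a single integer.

1

pivot: s3 in, x2 out → z = 51/5
No improving column remains; optimal.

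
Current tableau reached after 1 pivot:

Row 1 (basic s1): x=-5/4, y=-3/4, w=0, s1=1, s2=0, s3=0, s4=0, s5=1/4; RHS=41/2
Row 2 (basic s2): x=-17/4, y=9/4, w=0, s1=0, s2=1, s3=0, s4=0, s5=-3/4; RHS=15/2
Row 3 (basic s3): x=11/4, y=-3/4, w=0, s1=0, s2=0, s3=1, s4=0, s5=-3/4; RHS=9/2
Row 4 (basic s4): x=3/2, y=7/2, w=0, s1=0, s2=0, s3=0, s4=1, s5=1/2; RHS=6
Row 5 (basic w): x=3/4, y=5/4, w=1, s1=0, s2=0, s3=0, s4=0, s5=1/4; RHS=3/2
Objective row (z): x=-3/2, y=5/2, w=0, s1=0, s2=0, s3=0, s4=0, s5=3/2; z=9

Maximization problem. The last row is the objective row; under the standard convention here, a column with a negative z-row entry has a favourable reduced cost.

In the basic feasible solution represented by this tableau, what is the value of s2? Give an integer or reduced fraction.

15/2

s2 is basic (row 2); its value is the RHS of that row: 15/2.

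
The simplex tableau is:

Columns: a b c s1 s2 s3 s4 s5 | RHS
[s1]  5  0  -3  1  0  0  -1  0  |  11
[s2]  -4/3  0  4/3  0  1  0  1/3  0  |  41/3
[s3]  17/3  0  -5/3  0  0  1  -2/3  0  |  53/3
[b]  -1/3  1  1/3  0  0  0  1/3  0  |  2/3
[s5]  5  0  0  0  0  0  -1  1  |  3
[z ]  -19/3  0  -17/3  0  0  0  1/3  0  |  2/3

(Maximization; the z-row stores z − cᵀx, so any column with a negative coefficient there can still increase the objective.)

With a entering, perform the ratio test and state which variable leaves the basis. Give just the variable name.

Ratios: row 1 (s1): 11/5 = 11/5; row 2 (s2): entry -4/3 ≤ 0, skip; row 3 (s3): (53/3)/(17/3) = 53/17; row 4 (b): entry -1/3 ≤ 0, skip; row 5 (s5): 3/5 = 3/5.
Minimum ratio 3/5 is in the s5 row, so s5 leaves.

s5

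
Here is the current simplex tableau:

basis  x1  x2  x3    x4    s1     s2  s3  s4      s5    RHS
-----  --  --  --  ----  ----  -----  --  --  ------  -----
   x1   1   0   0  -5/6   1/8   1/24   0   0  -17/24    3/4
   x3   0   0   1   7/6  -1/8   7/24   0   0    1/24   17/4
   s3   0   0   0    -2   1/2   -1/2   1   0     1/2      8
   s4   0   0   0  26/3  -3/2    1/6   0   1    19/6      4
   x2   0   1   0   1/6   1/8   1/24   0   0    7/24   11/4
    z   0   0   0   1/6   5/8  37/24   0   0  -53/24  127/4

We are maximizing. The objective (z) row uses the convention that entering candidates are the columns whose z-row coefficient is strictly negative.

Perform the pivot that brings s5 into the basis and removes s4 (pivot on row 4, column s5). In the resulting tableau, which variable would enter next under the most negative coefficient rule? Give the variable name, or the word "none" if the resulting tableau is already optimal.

Pivot element 19/6. New z-row = old z-row − (-53/24)·(row 4/(19/6)).
Updated z-row coefficients: x1: 0, x2: 0, x3: 0, x4: 118/19, s1: -8/19, s2: 63/38, s3: 0, s4: 53/76, s5: 0.
The most negative is -8/19 in column s1, so s1 would enter next.

s1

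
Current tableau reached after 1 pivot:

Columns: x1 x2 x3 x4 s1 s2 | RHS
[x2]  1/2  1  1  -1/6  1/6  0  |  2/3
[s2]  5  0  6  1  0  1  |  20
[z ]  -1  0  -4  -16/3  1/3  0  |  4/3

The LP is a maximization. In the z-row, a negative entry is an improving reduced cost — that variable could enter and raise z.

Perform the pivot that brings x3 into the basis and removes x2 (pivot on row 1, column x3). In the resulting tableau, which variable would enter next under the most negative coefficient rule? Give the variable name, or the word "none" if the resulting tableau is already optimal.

x4

Pivot element 1. New z-row = old z-row − (-4)·(row 1/1).
Updated z-row coefficients: x1: 1, x2: 4, x3: 0, x4: -6, s1: 1, s2: 0.
The most negative is -6 in column x4, so x4 would enter next.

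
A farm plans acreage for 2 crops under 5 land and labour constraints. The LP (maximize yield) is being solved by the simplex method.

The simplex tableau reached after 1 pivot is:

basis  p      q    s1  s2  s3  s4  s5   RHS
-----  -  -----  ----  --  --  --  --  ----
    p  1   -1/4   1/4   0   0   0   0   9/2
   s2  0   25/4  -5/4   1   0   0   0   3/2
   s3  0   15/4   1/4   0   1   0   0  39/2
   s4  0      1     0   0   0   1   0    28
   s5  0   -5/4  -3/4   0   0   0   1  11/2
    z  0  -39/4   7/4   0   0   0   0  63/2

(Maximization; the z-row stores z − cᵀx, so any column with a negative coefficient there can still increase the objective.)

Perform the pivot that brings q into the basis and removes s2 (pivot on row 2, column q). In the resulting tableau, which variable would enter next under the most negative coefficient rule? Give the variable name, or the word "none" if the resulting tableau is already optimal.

Pivot element 25/4. New z-row = old z-row − (-39/4)·(row 2/(25/4)).
Updated z-row coefficients: p: 0, q: 0, s1: -1/5, s2: 39/25, s3: 0, s4: 0, s5: 0.
The most negative is -1/5 in column s1, so s1 would enter next.

s1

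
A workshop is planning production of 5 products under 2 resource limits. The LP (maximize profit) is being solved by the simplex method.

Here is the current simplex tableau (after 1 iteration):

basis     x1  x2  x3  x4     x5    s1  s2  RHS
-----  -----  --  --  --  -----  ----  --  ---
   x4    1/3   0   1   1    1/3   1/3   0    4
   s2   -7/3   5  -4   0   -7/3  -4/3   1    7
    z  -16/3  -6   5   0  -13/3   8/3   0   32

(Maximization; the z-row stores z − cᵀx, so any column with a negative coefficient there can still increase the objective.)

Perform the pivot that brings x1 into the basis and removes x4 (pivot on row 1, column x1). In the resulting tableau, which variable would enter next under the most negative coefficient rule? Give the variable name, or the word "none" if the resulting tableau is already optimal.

Pivot element 1/3. New z-row = old z-row − (-16/3)·(row 1/(1/3)).
Updated z-row coefficients: x1: 0, x2: -6, x3: 21, x4: 16, x5: 1, s1: 8, s2: 0.
The most negative is -6 in column x2, so x2 would enter next.

x2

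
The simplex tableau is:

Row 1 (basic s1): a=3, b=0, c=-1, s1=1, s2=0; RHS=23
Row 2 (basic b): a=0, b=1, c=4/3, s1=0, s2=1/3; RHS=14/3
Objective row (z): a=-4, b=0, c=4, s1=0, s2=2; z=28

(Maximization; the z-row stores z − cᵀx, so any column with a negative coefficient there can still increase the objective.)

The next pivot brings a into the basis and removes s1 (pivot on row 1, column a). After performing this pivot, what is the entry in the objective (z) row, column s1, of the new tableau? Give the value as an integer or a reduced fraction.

Pivot element is row 1, column a: 3.
Normalize row 1: new (row 1, s1) = 1/3 = 1/3.
z-row ← z-row − (-4)·(new row 1): 0 − (-4)·(1/3) = 4/3.

4/3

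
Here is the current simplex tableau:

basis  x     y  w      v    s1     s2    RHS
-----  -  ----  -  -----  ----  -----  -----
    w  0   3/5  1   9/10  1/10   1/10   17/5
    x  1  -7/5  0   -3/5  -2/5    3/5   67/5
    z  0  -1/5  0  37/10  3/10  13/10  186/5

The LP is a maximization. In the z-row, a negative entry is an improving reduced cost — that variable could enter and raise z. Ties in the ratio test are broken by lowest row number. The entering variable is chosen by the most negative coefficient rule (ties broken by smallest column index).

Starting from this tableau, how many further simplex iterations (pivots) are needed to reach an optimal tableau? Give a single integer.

1

pivot: y in, w out → z = 115/3
No improving column remains; optimal.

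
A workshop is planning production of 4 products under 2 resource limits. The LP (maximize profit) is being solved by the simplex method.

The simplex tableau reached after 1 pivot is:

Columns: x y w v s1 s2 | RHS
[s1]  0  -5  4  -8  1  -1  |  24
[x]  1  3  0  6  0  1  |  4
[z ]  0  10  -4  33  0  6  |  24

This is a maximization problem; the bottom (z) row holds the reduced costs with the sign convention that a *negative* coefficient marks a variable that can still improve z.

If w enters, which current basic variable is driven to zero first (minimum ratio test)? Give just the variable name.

Ratios: row 1 (s1): 24/4 = 6; row 2 (x): entry 0 ≤ 0, skip.
Minimum ratio 6 is in the s1 row, so s1 leaves.

s1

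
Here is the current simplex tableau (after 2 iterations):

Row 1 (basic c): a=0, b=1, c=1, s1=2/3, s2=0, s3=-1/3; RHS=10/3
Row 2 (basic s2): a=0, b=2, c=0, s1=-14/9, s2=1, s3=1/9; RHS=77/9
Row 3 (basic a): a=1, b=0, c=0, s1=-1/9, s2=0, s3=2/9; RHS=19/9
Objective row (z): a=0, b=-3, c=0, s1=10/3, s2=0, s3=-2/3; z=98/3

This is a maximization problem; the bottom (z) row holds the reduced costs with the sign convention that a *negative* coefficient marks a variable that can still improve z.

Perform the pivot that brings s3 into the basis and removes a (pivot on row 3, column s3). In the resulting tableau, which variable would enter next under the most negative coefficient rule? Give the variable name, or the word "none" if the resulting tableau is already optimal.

Pivot element 2/9. New z-row = old z-row − (-2/3)·(row 3/(2/9)).
Updated z-row coefficients: a: 3, b: -3, c: 0, s1: 3, s2: 0, s3: 0.
The most negative is -3 in column b, so b would enter next.

b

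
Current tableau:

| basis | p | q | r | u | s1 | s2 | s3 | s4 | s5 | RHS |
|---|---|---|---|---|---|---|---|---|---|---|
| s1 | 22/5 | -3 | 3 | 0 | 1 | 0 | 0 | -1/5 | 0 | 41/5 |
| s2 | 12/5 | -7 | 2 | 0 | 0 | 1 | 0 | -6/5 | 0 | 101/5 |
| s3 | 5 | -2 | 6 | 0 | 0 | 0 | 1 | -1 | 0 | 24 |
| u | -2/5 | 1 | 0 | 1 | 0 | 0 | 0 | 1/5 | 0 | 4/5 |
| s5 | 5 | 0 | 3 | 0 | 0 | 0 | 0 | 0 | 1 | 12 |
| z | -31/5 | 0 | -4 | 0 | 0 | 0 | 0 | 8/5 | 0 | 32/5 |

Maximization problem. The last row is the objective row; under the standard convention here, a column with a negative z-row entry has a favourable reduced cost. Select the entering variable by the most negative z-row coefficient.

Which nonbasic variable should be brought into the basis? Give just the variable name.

Objective-row coefficients: p: -31/5, q: 0, r: -4, u: 0, s1: 0, s2: 0, s3: 0, s4: 8/5, s5: 0.
The most negative is -31/5 in column p, so p enters.

p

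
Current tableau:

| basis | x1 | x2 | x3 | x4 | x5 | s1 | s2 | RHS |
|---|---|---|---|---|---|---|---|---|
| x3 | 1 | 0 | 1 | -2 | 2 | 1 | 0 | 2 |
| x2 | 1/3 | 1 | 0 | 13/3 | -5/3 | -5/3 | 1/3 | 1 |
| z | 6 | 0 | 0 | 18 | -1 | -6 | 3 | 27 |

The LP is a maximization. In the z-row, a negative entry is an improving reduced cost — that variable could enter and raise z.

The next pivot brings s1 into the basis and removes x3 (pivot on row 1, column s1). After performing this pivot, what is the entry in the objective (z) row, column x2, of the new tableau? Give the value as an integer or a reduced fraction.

0

Pivot element is row 1, column s1: 1.
Normalize row 1: new (row 1, x2) = 0/1 = 0.
z-row ← z-row − (-6)·(new row 1): 0 − (-6)·0 = 0.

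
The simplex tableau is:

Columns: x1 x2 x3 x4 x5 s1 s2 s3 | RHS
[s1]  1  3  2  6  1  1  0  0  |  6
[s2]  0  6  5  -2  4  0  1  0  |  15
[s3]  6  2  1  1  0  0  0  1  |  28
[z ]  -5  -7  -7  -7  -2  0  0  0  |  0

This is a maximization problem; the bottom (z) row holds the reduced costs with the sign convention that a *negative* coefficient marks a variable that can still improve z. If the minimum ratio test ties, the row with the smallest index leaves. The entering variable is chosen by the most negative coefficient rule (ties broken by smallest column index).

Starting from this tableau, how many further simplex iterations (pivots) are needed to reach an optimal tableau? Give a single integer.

pivot: x2 in, s1 out → z = 14
pivot: x1 in, s3 out → z = 26
pivot: x3 in, x2 out → z = 306/11
No improving column remains; optimal.

3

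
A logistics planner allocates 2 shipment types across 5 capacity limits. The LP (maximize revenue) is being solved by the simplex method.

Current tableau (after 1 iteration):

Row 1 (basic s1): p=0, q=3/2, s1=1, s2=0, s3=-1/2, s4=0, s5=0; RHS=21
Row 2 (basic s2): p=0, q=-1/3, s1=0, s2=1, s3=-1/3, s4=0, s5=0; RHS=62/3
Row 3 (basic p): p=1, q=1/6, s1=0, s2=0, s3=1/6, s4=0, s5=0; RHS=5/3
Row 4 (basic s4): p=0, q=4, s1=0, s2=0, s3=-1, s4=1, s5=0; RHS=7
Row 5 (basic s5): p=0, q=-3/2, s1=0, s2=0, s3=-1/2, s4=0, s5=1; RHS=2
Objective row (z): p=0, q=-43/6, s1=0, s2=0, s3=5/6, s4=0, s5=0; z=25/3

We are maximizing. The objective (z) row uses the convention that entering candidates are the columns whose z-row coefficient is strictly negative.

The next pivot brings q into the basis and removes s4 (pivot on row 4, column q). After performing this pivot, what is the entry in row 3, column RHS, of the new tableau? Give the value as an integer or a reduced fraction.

Pivot element is row 4, column q: 4.
Normalize row 4: new (row 4, RHS) = 7/4 = 7/4.
row 3 ← row 3 − (1/6)·(new row 4): 5/3 − (1/6)·(7/4) = 11/8.

11/8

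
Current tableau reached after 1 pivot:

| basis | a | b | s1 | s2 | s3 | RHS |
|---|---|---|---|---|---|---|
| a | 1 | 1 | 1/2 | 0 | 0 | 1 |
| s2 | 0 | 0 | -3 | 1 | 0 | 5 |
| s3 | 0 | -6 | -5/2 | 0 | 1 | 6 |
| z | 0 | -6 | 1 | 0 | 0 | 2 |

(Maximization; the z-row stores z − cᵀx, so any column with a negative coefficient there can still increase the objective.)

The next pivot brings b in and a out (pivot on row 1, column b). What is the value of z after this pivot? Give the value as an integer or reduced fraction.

8

Minimum ratio for b: 1/1 = 1.
z changes by −(z-row coeff of b)·ratio = −(-6)·1 = 6.
New z = 2 + 6 = 8.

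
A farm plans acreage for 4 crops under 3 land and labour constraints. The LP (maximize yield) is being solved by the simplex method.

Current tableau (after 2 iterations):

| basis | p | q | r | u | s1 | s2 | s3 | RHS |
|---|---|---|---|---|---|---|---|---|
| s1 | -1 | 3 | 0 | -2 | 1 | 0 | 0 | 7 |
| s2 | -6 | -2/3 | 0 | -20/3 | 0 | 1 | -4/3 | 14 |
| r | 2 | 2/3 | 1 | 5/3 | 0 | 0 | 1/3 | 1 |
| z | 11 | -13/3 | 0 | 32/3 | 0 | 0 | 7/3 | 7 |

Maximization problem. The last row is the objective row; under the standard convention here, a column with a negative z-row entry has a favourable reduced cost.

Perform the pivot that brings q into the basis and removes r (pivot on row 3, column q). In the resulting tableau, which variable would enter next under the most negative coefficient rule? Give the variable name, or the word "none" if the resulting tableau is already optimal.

Pivot element 2/3. New z-row = old z-row − (-13/3)·(row 3/(2/3)).
Updated z-row coefficients: p: 24, q: 0, r: 13/2, u: 43/2, s1: 0, s2: 0, s3: 9/2.
No coefficient is strictly negative; the tableau after this pivot is optimal.

none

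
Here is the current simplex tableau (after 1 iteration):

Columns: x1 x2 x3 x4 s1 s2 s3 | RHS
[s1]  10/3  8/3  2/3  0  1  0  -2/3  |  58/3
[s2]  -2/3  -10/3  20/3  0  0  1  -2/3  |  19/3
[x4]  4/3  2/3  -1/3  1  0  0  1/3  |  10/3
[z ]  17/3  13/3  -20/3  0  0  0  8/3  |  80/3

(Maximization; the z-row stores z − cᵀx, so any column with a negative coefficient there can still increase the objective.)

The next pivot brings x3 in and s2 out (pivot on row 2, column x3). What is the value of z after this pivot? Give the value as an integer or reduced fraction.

Minimum ratio for x3: (19/3)/(20/3) = 19/20.
z changes by −(z-row coeff of x3)·ratio = −(-20/3)·(19/20) = 19/3.
New z = 80/3 + (19/3) = 33.

33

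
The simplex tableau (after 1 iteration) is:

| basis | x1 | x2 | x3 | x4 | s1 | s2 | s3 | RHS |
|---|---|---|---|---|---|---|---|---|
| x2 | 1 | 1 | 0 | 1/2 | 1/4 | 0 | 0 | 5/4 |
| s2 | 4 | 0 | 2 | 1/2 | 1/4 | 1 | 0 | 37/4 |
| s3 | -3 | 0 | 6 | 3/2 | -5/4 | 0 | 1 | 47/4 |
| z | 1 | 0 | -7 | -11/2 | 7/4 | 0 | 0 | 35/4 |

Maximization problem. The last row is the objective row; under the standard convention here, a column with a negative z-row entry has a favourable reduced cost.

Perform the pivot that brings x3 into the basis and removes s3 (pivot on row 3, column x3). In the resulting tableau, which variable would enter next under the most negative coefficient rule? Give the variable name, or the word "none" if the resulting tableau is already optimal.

Pivot element 6. New z-row = old z-row − (-7)·(row 3/6).
Updated z-row coefficients: x1: -5/2, x2: 0, x3: 0, x4: -15/4, s1: 7/24, s2: 0, s3: 7/6.
The most negative is -15/4 in column x4, so x4 would enter next.

x4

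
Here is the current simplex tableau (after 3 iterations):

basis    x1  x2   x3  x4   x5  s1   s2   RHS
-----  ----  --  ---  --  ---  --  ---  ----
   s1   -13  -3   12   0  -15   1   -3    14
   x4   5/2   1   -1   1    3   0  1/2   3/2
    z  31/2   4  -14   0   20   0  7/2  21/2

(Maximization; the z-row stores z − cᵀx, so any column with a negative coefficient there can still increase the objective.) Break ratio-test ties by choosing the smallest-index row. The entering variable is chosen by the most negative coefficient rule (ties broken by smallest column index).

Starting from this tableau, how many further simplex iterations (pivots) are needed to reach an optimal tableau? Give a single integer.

1

pivot: x3 in, s1 out → z = 161/6
No improving column remains; optimal.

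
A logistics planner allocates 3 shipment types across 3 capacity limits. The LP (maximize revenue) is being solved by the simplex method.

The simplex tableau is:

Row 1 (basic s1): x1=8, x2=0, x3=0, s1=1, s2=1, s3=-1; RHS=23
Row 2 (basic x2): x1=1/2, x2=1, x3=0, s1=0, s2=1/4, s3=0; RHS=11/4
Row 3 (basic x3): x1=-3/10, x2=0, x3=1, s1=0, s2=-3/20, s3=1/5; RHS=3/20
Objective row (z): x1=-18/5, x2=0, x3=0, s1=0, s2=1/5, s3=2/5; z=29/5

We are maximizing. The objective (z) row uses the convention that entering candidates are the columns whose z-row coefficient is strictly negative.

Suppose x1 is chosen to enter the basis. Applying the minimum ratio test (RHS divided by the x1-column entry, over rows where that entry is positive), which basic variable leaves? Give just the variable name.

Ratios: row 1 (s1): 23/8 = 23/8; row 2 (x2): (11/4)/(1/2) = 11/2; row 3 (x3): entry -3/10 ≤ 0, skip.
Minimum ratio 23/8 is in the s1 row, so s1 leaves.

s1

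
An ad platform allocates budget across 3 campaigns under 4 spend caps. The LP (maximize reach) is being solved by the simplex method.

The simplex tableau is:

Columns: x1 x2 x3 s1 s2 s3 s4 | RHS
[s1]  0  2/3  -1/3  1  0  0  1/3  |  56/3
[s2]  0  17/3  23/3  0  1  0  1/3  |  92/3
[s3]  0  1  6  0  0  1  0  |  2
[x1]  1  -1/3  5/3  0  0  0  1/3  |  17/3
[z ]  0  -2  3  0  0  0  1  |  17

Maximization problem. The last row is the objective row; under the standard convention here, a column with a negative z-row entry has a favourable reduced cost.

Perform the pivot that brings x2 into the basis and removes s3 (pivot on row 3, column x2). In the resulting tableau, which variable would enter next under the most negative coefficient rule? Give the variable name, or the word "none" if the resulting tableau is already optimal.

none

Pivot element 1. New z-row = old z-row − (-2)·(row 3/1).
Updated z-row coefficients: x1: 0, x2: 0, x3: 15, s1: 0, s2: 0, s3: 2, s4: 1.
No coefficient is strictly negative; the tableau after this pivot is optimal.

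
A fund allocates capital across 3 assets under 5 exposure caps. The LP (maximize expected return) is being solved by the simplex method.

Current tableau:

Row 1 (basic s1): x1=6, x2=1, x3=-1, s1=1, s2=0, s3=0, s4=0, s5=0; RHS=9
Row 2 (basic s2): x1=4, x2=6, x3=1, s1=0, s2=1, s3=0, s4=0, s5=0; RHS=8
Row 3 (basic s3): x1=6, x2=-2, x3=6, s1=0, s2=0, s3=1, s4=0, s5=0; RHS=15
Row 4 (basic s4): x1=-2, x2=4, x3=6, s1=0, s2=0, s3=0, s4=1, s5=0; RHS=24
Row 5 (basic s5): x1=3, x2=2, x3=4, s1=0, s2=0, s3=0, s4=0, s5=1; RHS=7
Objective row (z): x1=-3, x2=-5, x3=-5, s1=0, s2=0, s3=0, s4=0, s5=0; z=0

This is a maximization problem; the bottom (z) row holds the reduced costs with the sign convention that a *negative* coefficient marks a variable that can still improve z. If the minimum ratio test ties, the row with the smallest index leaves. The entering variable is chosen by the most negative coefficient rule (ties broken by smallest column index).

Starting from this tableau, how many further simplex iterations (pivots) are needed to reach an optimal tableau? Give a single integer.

pivot: x2 in, s2 out → z = 20/3
pivot: x3 in, s5 out → z = 255/22
No improving column remains; optimal.

2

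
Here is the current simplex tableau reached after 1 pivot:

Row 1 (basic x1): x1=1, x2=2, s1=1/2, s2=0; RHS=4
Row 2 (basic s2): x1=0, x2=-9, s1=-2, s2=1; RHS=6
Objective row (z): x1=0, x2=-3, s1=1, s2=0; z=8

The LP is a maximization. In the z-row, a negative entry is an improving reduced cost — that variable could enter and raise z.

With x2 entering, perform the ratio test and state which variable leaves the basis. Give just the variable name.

x1

Ratios: row 1 (x1): 4/2 = 2; row 2 (s2): entry -9 ≤ 0, skip.
Minimum ratio 2 is in the x1 row, so x1 leaves.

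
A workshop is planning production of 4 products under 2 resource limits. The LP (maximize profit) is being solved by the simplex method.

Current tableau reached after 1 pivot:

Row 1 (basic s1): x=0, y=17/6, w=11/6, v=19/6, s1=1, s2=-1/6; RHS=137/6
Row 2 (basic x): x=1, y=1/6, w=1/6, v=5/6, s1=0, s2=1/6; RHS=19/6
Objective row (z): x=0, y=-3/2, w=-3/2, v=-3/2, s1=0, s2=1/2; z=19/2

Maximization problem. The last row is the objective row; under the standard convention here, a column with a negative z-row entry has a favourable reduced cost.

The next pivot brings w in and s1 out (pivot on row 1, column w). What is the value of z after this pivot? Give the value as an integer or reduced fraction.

310/11

Minimum ratio for w: (137/6)/(11/6) = 137/11.
z changes by −(z-row coeff of w)·ratio = −(-3/2)·(137/11) = 411/22.
New z = 19/2 + (411/22) = 310/11.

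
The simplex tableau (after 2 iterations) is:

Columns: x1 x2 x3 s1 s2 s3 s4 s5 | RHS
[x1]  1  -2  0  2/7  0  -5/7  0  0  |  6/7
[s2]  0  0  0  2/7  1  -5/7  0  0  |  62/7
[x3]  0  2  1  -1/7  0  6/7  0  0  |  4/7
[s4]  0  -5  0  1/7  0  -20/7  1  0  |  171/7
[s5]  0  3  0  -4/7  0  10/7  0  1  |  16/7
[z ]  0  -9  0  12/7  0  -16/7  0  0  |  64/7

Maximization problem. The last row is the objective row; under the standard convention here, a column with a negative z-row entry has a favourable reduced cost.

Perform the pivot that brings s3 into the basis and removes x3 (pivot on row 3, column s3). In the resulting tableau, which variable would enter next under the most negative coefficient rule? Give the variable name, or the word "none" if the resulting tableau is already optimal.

Pivot element 6/7. New z-row = old z-row − (-16/7)·(row 3/(6/7)).
Updated z-row coefficients: x1: 0, x2: -11/3, x3: 8/3, s1: 4/3, s2: 0, s3: 0, s4: 0, s5: 0.
The most negative is -11/3 in column x2, so x2 would enter next.

x2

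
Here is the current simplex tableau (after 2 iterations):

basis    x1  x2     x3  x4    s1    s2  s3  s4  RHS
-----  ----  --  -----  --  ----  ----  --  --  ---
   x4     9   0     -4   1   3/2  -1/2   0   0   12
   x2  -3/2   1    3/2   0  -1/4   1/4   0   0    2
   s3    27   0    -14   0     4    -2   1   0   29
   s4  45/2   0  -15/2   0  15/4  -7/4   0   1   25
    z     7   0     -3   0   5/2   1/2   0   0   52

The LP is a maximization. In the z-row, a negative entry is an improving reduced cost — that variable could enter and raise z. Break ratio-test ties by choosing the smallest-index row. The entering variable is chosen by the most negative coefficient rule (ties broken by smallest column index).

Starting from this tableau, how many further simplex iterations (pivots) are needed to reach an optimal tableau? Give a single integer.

1

pivot: x3 in, x2 out → z = 56
No improving column remains; optimal.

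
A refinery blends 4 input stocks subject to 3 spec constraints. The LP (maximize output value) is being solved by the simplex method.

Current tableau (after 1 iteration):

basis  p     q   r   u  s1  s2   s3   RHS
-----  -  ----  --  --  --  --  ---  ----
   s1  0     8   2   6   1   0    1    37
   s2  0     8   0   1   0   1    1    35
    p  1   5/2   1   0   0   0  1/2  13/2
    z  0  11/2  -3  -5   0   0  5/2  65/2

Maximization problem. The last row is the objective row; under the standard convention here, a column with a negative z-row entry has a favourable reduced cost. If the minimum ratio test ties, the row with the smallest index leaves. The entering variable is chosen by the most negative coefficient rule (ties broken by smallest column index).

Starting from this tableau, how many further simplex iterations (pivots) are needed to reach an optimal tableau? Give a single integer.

pivot: u in, s1 out → z = 190/3
pivot: r in, p out → z = 72
No improving column remains; optimal.

2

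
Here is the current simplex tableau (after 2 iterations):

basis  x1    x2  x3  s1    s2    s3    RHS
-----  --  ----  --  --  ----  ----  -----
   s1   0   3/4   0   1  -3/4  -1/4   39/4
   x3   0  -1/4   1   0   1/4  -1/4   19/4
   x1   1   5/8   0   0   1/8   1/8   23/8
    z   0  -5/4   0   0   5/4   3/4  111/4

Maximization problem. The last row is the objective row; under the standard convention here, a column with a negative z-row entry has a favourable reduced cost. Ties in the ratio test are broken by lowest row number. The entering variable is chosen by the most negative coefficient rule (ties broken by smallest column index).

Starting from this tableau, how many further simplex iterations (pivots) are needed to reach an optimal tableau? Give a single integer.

1

pivot: x2 in, x1 out → z = 67/2
No improving column remains; optimal.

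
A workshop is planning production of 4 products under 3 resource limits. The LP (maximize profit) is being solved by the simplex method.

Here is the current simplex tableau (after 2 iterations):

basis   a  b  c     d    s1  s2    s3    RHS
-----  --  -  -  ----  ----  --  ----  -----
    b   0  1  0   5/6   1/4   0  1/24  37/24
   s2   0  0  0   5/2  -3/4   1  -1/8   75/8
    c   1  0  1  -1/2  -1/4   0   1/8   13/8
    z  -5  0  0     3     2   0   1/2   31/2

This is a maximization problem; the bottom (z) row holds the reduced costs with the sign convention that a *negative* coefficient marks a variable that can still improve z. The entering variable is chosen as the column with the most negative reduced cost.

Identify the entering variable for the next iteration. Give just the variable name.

a

Objective-row coefficients: a: -5, b: 0, c: 0, d: 3, s1: 2, s2: 0, s3: 1/2.
The most negative is -5 in column a, so a enters.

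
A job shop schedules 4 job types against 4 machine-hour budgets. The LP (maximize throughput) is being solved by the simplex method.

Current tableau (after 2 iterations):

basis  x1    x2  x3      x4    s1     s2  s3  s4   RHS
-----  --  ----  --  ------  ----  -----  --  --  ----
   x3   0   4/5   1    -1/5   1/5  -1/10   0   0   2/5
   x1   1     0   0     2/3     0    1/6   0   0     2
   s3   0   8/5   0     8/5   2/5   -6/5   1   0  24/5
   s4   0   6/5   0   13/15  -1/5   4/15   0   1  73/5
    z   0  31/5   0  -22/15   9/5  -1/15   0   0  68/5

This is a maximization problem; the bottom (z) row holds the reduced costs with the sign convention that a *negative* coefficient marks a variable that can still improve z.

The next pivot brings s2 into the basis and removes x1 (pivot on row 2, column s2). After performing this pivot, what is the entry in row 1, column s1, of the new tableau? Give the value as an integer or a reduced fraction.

Pivot element is row 2, column s2: 1/6.
Normalize row 2: new (row 2, s1) = 0/(1/6) = 0.
row 1 ← row 1 − (-1/10)·(new row 2): 1/5 − (-1/10)·0 = 1/5.

1/5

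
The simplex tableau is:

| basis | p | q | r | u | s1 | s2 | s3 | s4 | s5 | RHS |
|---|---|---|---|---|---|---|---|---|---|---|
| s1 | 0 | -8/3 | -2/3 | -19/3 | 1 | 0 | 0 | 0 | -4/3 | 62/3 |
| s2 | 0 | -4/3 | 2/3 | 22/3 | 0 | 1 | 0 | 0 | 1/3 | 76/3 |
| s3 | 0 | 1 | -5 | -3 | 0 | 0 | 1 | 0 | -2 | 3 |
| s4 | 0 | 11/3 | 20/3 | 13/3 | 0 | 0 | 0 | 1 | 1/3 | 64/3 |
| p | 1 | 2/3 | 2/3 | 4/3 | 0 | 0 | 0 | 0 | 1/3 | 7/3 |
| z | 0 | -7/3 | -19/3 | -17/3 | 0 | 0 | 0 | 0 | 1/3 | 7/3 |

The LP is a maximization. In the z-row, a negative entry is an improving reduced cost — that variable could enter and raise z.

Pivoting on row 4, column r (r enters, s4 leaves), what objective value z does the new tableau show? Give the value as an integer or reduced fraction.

Minimum ratio for r: (64/3)/(20/3) = 16/5.
z changes by −(z-row coeff of r)·ratio = −(-19/3)·(16/5) = 304/15.
New z = 7/3 + (304/15) = 113/5.

113/5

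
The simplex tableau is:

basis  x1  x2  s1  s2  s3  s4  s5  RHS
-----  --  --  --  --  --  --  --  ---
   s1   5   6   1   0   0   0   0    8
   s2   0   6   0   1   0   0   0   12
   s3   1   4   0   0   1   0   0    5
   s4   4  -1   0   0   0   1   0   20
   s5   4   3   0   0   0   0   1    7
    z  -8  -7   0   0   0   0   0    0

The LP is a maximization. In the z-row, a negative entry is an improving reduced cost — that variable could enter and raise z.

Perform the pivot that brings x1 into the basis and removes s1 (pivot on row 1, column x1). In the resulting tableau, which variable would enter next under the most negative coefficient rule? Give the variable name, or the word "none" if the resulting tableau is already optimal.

none

Pivot element 5. New z-row = old z-row − (-8)·(row 1/5).
Updated z-row coefficients: x1: 0, x2: 13/5, s1: 8/5, s2: 0, s3: 0, s4: 0, s5: 0.
No coefficient is strictly negative; the tableau after this pivot is optimal.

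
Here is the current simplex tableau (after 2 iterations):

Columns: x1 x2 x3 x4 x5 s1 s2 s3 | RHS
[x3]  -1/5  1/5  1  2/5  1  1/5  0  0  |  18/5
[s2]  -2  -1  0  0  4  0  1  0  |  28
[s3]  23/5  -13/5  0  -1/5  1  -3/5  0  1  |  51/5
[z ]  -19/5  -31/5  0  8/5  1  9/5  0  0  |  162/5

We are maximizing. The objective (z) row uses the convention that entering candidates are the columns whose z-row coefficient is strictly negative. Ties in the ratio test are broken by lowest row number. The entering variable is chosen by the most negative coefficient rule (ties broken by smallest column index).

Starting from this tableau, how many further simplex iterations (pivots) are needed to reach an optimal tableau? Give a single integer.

pivot: x2 in, x3 out → z = 144
pivot: x1 in, s3 out → z = 429
No improving column remains; optimal.

2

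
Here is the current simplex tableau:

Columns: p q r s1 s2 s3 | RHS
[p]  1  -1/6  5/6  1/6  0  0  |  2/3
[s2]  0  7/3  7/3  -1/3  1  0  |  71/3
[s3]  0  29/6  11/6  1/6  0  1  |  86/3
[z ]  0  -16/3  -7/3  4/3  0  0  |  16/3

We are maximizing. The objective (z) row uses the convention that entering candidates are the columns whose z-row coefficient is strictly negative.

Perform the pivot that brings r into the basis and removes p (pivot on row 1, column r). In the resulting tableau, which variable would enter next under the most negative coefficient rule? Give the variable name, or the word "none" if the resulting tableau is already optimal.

q

Pivot element 5/6. New z-row = old z-row − (-7/3)·(row 1/(5/6)).
Updated z-row coefficients: p: 14/5, q: -29/5, r: 0, s1: 9/5, s2: 0, s3: 0.
The most negative is -29/5 in column q, so q would enter next.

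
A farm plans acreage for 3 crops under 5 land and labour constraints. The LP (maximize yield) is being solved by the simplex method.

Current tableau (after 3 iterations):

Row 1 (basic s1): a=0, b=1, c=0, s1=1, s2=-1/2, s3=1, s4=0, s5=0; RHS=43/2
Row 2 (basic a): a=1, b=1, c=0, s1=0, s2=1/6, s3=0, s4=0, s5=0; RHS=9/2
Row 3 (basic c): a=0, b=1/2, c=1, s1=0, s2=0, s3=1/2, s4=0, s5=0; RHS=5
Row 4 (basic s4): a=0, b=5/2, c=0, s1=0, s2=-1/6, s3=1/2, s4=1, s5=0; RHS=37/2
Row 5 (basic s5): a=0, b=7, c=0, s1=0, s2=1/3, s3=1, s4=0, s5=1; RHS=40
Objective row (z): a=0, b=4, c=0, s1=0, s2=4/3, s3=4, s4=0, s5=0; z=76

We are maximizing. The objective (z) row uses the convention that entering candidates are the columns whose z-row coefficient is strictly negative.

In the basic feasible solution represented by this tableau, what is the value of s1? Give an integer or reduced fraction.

43/2

s1 is basic (row 1); its value is the RHS of that row: 43/2.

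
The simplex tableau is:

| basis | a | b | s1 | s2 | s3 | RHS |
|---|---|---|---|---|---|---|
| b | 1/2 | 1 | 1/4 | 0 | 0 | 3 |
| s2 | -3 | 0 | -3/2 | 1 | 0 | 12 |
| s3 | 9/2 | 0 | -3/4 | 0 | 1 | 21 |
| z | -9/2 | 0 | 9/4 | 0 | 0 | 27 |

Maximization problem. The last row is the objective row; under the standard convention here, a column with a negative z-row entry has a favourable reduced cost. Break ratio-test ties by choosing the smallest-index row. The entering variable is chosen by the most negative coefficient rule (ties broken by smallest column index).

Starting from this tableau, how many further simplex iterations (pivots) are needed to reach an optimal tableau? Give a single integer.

1

pivot: a in, s3 out → z = 48
No improving column remains; optimal.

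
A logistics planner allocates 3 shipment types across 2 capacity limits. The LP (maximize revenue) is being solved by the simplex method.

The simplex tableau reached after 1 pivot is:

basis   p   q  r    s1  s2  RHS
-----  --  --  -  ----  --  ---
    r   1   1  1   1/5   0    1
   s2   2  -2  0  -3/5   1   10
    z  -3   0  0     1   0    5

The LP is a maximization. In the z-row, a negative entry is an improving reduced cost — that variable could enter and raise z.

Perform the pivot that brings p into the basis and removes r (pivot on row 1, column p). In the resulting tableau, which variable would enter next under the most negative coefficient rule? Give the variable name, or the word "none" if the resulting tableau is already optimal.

none

Pivot element 1. New z-row = old z-row − (-3)·(row 1/1).
Updated z-row coefficients: p: 0, q: 3, r: 3, s1: 8/5, s2: 0.
No coefficient is strictly negative; the tableau after this pivot is optimal.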